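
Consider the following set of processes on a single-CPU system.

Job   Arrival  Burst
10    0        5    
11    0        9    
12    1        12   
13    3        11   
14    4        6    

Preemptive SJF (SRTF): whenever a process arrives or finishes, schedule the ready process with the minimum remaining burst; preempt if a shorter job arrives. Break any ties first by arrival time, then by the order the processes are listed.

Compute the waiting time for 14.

Gantt: | 10 0-5 | 14 5-11 | 11 11-20 | 13 20-31 | 12 31-43 |
Completion: 10=5  11=20  12=43  13=31  14=11
Turnaround (C−A): 10=5  11=20  12=42  13=28  14=7
Waiting(14) = turnaround − burst = 7 − 6 = 1

1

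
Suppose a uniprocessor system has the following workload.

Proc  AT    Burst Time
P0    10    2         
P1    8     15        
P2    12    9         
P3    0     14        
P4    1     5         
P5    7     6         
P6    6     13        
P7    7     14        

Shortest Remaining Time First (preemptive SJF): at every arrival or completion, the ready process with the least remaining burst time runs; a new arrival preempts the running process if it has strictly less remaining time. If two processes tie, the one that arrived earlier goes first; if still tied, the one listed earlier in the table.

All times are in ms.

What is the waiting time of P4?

0

Gantt: | P3 0-1 | P4 1-6 | P3 6-7 | P5 7-10 | P0 10-12 | P5 12-15 | P2 15-24 | P3 24-36 | P6 36-49 | P7 49-63 | P1 63-78 |
Completion: P0=12  P1=78  P2=24  P3=36  P4=6  P5=15  P6=49  P7=63
Waiting(P4) = turnaround − burst = 5 − 5 = 0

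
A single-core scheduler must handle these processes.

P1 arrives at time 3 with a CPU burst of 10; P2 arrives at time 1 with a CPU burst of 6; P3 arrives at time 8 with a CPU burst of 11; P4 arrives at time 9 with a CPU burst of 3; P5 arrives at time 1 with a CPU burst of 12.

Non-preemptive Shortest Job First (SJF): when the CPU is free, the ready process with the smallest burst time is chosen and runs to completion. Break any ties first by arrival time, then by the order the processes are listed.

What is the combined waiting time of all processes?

54

Schedule: | idle 0-1 | P2 1-7 | P1 7-17 | P4 17-20 | P3 20-31 | P5 31-43 |
Completion: P1=17  P2=7  P3=31  P4=20  P5=43
Turnaround (C−A): P1=14  P2=6  P3=23  P4=11  P5=42
Waiting = turnaround − burst: P1=4, P2=0, P3=12, P4=8, P5=30
Total waiting = 4 + 0 + 12 + 8 + 30 = 54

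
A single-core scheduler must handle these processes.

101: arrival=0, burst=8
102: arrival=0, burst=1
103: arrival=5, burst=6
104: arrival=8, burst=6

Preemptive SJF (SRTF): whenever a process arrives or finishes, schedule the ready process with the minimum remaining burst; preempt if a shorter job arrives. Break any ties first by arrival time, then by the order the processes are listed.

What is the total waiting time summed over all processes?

Schedule: | 102 0-1 | 101 1-9 | 103 9-15 | 104 15-21 |
Completion: 101=9  102=1  103=15  104=21
Waiting = turnaround − burst: 101=1, 102=0, 103=4, 104=7
Total waiting = 1 + 0 + 4 + 7 = 12

12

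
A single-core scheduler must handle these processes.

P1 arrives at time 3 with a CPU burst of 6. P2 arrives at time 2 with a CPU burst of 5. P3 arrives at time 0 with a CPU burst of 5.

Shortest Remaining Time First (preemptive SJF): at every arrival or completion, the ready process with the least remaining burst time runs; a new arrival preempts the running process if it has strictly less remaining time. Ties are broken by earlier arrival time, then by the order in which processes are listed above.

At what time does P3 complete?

5

Schedule: | P3 0-5 | P2 5-10 | P1 10-16 |
Completion: P1=16  P2=10  P3=5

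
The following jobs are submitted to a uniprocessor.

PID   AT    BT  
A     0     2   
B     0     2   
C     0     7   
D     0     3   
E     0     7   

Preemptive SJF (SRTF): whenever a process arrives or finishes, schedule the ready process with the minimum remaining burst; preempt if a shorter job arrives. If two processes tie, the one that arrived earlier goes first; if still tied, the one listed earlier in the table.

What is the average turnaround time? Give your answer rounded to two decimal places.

9.60

Timeline: | A 0-2 | B 2-4 | D 4-7 | C 7-14 | E 14-21 |
Completion: A=2  B=4  C=14  D=7  E=21
Turnaround times: A=2, B=4, C=14, D=7, E=21
Average turnaround = (2+4+14+7+21) / 5 = 48/5 = 9.60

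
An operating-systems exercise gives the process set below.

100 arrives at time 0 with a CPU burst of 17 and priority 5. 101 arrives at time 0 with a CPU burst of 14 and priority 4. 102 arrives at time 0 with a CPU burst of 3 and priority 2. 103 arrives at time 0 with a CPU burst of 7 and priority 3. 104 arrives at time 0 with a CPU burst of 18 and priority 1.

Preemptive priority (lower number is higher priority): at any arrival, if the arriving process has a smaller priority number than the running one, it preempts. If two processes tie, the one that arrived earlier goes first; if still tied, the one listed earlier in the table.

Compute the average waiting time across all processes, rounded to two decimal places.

Gantt: | 104 0-18 | 102 18-21 | 103 21-28 | 101 28-42 | 100 42-59 |
Completion: 100=59  101=42  102=21  103=28  104=18
Turnaround (C−A): 100=59  101=42  102=21  103=28  104=18
Waiting times: 100=42, 101=28, 102=18, 103=21, 104=0
Average waiting = (42+28+18+21+0) / 5 = 109/5 = 21.80

21.80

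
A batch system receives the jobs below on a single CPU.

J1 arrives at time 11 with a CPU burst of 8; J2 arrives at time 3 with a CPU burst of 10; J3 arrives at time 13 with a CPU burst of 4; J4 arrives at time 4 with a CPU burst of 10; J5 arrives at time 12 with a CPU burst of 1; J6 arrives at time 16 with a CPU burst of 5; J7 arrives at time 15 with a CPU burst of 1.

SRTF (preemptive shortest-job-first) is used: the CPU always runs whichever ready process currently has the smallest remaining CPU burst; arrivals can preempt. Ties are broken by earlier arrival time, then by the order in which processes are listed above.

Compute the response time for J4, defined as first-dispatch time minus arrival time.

Gantt: | idle 0-3 | J2 3-13 | J5 13-14 | J3 14-15 | J7 15-16 | J3 16-19 | J6 19-24 | J1 24-32 | J4 32-42 |
Completion: J1=32  J2=13  J3=19  J4=42  J5=14  J6=24  J7=16
Turnaround (C−A): J1=21  J2=10  J3=6  J4=38  J5=2  J6=8  J7=1
Response(J4) = first start − arrival = 32 − 4 = 28

28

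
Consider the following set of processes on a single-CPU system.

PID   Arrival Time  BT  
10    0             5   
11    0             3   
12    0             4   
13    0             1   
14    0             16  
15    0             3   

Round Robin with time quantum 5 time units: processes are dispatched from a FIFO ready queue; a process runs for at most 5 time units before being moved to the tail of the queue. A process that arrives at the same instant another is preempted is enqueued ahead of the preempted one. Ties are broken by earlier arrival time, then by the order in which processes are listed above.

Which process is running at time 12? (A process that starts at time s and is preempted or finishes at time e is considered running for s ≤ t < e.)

Timeline: | 10 0-5 | 11 5-8 | 12 8-12 | 13 12-13 | 14 13-18 | 15 18-21 | 14 21-32 |
Completion: 10=5  11=8  12=12  13=13  14=32  15=21
Turnaround (C−A): 10=5  11=8  12=12  13=13  14=32  15=21

13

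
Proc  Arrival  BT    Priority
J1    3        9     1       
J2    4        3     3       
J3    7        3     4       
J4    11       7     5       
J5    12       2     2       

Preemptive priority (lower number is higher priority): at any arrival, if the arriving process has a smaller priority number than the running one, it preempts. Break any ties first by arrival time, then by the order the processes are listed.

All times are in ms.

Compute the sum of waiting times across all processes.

29

Schedule: | idle 0-3 | J1 3-12 | J5 12-14 | J2 14-17 | J3 17-20 | J4 20-27 |
Completion: J1=12  J2=17  J3=20  J4=27  J5=14
Waiting = turnaround − burst: J1=0, J2=10, J3=10, J4=9, J5=0
Total waiting = 0 + 10 + 10 + 9 + 0 = 29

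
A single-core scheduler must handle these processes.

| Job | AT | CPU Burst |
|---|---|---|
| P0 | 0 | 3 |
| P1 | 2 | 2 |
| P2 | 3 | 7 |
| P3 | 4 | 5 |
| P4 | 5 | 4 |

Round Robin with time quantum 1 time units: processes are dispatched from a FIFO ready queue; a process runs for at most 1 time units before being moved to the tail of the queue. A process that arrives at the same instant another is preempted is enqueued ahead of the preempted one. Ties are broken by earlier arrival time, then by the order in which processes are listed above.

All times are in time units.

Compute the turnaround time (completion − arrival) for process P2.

18

Schedule: | P0 0-2 | P1 2-3 | P0 3-4 | P2 4-5 | P1 5-6 | P3 6-7 | P4 7-8 | P2 8-9 | P3 9-10 | P4 10-11 | P2 11-12 | P3 12-13 | P4 13-14 | P2 14-15 | P3 15-16 | P4 16-17 | P2 17-18 | P3 18-19 | P2 19-21 |
Completion: P0=4  P1=6  P2=21  P3=19  P4=17
Turnaround (C−A): P0=4  P1=4  P2=18  P3=15  P4=12
Turnaround(P2) = completion − arrival = 21 − 3 = 18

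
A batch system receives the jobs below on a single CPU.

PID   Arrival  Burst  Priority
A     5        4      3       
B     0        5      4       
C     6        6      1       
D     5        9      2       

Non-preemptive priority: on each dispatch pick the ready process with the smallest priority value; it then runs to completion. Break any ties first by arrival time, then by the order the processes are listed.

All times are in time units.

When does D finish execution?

14

Schedule: | B 0-5 | D 5-14 | C 14-20 | A 20-24 |
Completion: A=24  B=5  C=20  D=14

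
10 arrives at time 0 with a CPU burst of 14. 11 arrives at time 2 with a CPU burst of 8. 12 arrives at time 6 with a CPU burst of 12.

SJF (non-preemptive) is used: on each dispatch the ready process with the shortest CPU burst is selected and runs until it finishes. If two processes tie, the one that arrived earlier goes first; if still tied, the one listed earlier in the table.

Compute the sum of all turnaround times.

Gantt: | 10 0-14 | 11 14-22 | 12 22-34 |
Completion: 10=14  11=22  12=34
Turnaround (C−A): 10=14  11=20  12=28
Turnaround = completion − arrival: 10=14, 11=20, 12=28
Total turnaround = 14 + 20 + 28 = 62

62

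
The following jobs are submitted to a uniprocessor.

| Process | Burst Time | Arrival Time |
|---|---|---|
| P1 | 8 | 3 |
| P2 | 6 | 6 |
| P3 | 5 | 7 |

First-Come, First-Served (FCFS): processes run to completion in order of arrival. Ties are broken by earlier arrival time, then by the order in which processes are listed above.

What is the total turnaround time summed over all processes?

Gantt: | idle 0-3 | P1 3-11 | P2 11-17 | P3 17-22 |
Completion: P1=11  P2=17  P3=22
Turnaround = completion − arrival: P1=8, P2=11, P3=15
Total turnaround = 8 + 11 + 15 = 34

34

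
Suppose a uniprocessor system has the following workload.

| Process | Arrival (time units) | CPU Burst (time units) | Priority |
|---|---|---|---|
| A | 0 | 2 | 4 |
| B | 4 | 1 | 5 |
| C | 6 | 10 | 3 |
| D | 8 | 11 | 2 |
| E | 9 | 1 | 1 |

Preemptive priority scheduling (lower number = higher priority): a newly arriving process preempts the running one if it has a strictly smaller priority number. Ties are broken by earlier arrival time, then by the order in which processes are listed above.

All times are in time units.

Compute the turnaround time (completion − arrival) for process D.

Timeline: | A 0-2 | idle 2-4 | B 4-5 | idle 5-6 | C 6-8 | D 8-9 | E 9-10 | D 10-20 | C 20-28 |
Completion: A=2  B=5  C=28  D=20  E=10
Turnaround(D) = completion − arrival = 20 − 8 = 12

12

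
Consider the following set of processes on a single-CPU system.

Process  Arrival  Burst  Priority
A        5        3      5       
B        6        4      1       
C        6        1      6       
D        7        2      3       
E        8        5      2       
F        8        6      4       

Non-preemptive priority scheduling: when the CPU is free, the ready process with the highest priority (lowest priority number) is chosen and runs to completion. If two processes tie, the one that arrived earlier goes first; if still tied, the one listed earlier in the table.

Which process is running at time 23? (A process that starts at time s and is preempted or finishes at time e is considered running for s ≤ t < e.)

F

Gantt: | idle 0-5 | A 5-8 | B 8-12 | E 12-17 | D 17-19 | F 19-25 | C 25-26 |
Completion: A=8  B=12  C=26  D=19  E=17  F=25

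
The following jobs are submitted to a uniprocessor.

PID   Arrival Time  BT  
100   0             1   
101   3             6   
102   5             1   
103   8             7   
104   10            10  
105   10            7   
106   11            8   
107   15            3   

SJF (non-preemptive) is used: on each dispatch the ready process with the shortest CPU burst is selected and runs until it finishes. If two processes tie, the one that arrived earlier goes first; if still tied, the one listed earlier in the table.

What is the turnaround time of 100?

1

Gantt: | 100 0-1 | idle 1-3 | 101 3-9 | 102 9-10 | 103 10-17 | 107 17-20 | 105 20-27 | 106 27-35 | 104 35-45 |
Completion: 100=1  101=9  102=10  103=17  104=45  105=27  106=35  107=20
Turnaround (C−A): 100=1  101=6  102=5  103=9  104=35  105=17  106=24  107=5
Turnaround(100) = completion − arrival = 1 − 0 = 1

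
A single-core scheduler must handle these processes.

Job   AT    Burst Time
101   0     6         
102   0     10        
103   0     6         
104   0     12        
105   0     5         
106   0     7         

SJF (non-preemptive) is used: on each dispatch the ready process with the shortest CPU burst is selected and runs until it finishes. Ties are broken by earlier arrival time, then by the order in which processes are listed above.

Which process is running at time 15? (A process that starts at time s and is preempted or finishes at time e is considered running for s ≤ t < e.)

103

Schedule: | 105 0-5 | 101 5-11 | 103 11-17 | 106 17-24 | 102 24-34 | 104 34-46 |
Completion: 101=11  102=34  103=17  104=46  105=5  106=24
Turnaround (C−A): 101=11  102=34  103=17  104=46  105=5  106=24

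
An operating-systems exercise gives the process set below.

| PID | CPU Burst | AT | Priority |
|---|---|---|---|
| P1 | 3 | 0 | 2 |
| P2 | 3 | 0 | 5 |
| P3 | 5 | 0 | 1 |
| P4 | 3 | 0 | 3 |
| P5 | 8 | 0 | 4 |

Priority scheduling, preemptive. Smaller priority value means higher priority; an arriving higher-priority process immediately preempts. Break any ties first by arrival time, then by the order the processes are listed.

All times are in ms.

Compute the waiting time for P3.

Gantt: | P3 0-5 | P1 5-8 | P4 8-11 | P5 11-19 | P2 19-22 |
Completion: P1=8  P2=22  P3=5  P4=11  P5=19
Turnaround (C−A): P1=8  P2=22  P3=5  P4=11  P5=19
Waiting(P3) = turnaround − burst = 5 − 5 = 0

0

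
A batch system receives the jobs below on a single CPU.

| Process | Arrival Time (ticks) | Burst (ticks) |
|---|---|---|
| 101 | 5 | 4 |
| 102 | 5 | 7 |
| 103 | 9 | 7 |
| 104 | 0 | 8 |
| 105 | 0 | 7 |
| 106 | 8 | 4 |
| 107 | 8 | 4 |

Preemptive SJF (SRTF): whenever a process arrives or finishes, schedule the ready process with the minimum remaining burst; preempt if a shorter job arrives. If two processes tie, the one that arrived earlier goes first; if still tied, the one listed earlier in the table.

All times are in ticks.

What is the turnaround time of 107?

11

Timeline: | 105 0-7 | 101 7-11 | 106 11-15 | 107 15-19 | 102 19-26 | 103 26-33 | 104 33-41 |
Completion: 101=11  102=26  103=33  104=41  105=7  106=15  107=19
Turnaround (C−A): 101=6  102=21  103=24  104=41  105=7  106=7  107=11
Turnaround(107) = completion − arrival = 19 − 8 = 11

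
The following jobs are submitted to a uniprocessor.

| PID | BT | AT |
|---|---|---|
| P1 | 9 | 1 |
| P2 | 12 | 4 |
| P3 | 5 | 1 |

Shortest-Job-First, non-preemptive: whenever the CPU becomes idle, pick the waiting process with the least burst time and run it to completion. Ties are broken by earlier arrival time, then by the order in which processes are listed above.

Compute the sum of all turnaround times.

42

Timeline: | idle 0-1 | P3 1-6 | P1 6-15 | P2 15-27 |
Completion: P1=15  P2=27  P3=6
Turnaround (C−A): P1=14  P2=23  P3=5
Turnaround = completion − arrival: P1=14, P2=23, P3=5
Total turnaround = 14 + 23 + 5 = 42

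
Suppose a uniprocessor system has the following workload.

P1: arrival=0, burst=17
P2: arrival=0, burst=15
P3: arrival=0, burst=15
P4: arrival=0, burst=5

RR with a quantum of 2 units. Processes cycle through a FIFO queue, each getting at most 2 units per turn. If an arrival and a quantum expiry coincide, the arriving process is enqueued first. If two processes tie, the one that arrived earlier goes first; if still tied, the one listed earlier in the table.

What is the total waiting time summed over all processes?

Gantt: | P1 0-2 | P2 2-4 | P3 4-6 | P4 6-8 | P1 8-10 | P2 10-12 | P3 12-14 | P4 14-16 | P1 16-18 | P2 18-20 | P3 20-22 | P4 22-23 | P1 23-25 | P2 25-27 | P3 27-29 | P1 29-31 | P2 31-33 | P3 33-35 | P1 35-37 | P2 37-39 | P3 39-41 | P1 41-43 | P2 43-45 | P3 45-47 | P1 47-49 | P2 49-50 | P3 50-51 | P1 51-52 |
Completion: P1=52  P2=50  P3=51  P4=23
Turnaround (C−A): P1=52  P2=50  P3=51  P4=23
Waiting = turnaround − burst: P1=35, P2=35, P3=36, P4=18
Total waiting = 35 + 35 + 36 + 18 = 124

124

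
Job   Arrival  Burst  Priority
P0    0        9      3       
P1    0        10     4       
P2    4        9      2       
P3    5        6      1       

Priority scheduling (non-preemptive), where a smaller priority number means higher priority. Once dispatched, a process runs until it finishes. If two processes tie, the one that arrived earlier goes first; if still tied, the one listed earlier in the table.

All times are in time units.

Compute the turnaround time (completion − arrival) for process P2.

Gantt: | P0 0-9 | P3 9-15 | P2 15-24 | P1 24-34 |
Completion: P0=9  P1=34  P2=24  P3=15
Turnaround (C−A): P0=9  P1=34  P2=20  P3=10
Turnaround(P2) = completion − arrival = 24 − 4 = 20

20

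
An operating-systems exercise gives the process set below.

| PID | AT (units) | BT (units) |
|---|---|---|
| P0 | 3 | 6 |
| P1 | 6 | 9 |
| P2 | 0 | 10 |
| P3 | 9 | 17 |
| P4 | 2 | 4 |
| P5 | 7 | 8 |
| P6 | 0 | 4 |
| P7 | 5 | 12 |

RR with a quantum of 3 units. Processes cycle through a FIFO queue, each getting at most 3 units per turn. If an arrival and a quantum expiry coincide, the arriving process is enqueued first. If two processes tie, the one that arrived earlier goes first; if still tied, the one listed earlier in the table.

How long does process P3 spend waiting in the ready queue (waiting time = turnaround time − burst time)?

Timeline: | P2 0-3 | P6 3-6 | P4 6-9 | P0 9-12 | P2 12-15 | P7 15-18 | P1 18-21 | P6 21-22 | P5 22-25 | P3 25-28 | P4 28-29 | P0 29-32 | P2 32-35 | P7 35-38 | P1 38-41 | P5 41-44 | P3 44-47 | P2 47-48 | P7 48-51 | P1 51-54 | P5 54-56 | P3 56-59 | P7 59-62 | P3 62-70 |
Completion: P0=32  P1=54  P2=48  P3=70  P4=29  P5=56  P6=22  P7=62
Waiting(P3) = turnaround − burst = 61 − 17 = 44

44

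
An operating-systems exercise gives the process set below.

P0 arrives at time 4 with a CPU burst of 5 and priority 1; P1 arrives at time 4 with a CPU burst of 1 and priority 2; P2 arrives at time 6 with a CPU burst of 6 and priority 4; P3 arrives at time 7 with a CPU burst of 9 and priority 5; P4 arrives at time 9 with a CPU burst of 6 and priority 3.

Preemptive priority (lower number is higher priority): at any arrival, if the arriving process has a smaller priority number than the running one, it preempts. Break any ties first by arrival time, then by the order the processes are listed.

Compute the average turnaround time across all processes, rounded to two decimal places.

Timeline: | idle 0-4 | P0 4-9 | P1 9-10 | P4 10-16 | P2 16-22 | P3 22-31 |
Completion: P0=9  P1=10  P2=22  P3=31  P4=16
Turnaround (C−A): P0=5  P1=6  P2=16  P3=24  P4=7
Turnaround times: P0=5, P1=6, P2=16, P3=24, P4=7
Average turnaround = (5+6+16+24+7) / 5 = 58/5 = 11.60

11.60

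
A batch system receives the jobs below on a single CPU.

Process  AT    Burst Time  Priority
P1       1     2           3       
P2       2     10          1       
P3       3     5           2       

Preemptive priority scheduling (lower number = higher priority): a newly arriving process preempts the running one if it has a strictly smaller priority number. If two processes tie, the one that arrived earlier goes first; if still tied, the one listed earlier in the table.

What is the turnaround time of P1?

17

Gantt: | idle 0-1 | P1 1-2 | P2 2-12 | P3 12-17 | P1 17-18 |
Completion: P1=18  P2=12  P3=17
Turnaround (C−A): P1=17  P2=10  P3=14
Turnaround(P1) = completion − arrival = 18 − 1 = 17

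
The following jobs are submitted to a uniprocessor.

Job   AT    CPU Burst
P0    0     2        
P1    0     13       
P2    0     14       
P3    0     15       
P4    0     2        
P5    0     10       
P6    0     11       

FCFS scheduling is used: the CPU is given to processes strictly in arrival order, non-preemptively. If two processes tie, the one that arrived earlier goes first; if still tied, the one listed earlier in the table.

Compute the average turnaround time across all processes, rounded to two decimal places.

Schedule: | P0 0-2 | P1 2-15 | P2 15-29 | P3 29-44 | P4 44-46 | P5 46-56 | P6 56-67 |
Completion: P0=2  P1=15  P2=29  P3=44  P4=46  P5=56  P6=67
Turnaround (C−A): P0=2  P1=15  P2=29  P3=44  P4=46  P5=56  P6=67
Turnaround times: P0=2, P1=15, P2=29, P3=44, P4=46, P5=56, P6=67
Average turnaround = (2+15+29+44+46+56+67) / 7 = 259/7 = 37.00

37.00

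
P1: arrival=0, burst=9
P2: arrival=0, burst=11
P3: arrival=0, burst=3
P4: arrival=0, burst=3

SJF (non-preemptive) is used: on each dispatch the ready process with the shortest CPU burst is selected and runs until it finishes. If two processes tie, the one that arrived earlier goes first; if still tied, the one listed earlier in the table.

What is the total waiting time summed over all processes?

Timeline: | P3 0-3 | P4 3-6 | P1 6-15 | P2 15-26 |
Completion: P1=15  P2=26  P3=3  P4=6
Turnaround (C−A): P1=15  P2=26  P3=3  P4=6
Waiting = turnaround − burst: P1=6, P2=15, P3=0, P4=3
Total waiting = 6 + 15 + 0 + 3 = 24

24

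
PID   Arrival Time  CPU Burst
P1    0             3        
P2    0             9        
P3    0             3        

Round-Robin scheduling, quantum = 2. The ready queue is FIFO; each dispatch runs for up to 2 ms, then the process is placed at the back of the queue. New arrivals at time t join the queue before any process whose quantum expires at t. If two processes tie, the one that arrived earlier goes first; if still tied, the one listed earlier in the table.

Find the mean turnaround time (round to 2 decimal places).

Schedule: | P1 0-2 | P2 2-4 | P3 4-6 | P1 6-7 | P2 7-9 | P3 9-10 | P2 10-15 |
Completion: P1=7  P2=15  P3=10
Turnaround times: P1=7, P2=15, P3=10
Average turnaround = (7+15+10) / 3 = 32/3 = 10.67

10.67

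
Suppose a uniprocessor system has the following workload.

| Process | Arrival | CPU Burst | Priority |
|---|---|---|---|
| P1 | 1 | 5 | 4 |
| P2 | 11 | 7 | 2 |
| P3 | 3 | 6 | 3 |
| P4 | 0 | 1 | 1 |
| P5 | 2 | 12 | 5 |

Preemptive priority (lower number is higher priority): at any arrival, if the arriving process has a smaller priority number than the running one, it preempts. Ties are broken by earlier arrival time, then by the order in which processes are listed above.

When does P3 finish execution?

Timeline: | P4 0-1 | P1 1-3 | P3 3-9 | P1 9-11 | P2 11-18 | P1 18-19 | P5 19-31 |
Completion: P1=19  P2=18  P3=9  P4=1  P5=31
Turnaround (C−A): P1=18  P2=7  P3=6  P4=1  P5=29

9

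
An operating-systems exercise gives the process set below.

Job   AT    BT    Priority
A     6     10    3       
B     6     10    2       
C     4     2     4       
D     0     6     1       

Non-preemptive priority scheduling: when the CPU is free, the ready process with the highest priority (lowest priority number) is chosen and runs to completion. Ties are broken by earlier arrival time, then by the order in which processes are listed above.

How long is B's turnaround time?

10

Timeline: | D 0-6 | B 6-16 | A 16-26 | C 26-28 |
Completion: A=26  B=16  C=28  D=6
Turnaround(B) = completion − arrival = 16 − 6 = 10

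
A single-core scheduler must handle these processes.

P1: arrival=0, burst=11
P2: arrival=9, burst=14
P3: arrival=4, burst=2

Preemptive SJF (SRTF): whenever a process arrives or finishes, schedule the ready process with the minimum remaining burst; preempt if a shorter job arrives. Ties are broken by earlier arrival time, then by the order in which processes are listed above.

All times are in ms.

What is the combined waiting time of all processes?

6

Schedule: | P1 0-4 | P3 4-6 | P1 6-13 | P2 13-27 |
Completion: P1=13  P2=27  P3=6
Turnaround (C−A): P1=13  P2=18  P3=2
Waiting = turnaround − burst: P1=2, P2=4, P3=0
Total waiting = 2 + 4 + 0 = 6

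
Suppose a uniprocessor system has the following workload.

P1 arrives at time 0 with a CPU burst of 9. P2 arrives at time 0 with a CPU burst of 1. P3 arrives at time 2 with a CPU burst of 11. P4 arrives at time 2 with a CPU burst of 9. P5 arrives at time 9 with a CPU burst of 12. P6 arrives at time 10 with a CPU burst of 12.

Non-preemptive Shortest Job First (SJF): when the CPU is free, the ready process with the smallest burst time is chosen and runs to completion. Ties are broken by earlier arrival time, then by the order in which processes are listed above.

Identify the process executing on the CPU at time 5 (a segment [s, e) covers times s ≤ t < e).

P1

Schedule: | P2 0-1 | P1 1-10 | P4 10-19 | P3 19-30 | P5 30-42 | P6 42-54 |
Completion: P1=10  P2=1  P3=30  P4=19  P5=42  P6=54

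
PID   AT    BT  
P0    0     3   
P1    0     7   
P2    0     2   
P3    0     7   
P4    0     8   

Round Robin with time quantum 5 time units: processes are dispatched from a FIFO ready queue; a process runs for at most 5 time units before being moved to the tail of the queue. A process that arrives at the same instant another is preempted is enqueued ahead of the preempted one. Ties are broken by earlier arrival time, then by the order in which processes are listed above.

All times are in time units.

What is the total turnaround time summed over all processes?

Gantt: | P0 0-3 | P1 3-8 | P2 8-10 | P3 10-15 | P4 15-20 | P1 20-22 | P3 22-24 | P4 24-27 |
Completion: P0=3  P1=22  P2=10  P3=24  P4=27
Turnaround = completion − arrival: P0=3, P1=22, P2=10, P3=24, P4=27
Total turnaround = 3 + 22 + 10 + 24 + 27 = 86

86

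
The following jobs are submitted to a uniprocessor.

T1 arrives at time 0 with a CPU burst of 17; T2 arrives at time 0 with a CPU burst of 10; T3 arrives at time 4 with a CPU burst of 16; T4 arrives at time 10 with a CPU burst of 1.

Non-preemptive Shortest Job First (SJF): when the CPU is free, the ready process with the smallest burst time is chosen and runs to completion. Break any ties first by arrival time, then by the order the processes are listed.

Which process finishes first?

Gantt: | T2 0-10 | T4 10-11 | T3 11-27 | T1 27-44 |
Completion: T1=44  T2=10  T3=27  T4=11
Finish order: T2 → T4 → T3 → T1

T2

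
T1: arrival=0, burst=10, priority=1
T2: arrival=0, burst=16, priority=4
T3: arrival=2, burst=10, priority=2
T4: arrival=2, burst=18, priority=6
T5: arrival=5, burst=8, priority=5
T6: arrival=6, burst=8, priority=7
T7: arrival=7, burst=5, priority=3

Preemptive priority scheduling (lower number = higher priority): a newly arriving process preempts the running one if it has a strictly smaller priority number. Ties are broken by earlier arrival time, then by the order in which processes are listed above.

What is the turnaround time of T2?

41

Schedule: | T1 0-10 | T3 10-20 | T7 20-25 | T2 25-41 | T5 41-49 | T4 49-67 | T6 67-75 |
Completion: T1=10  T2=41  T3=20  T4=67  T5=49  T6=75  T7=25
Turnaround (C−A): T1=10  T2=41  T3=18  T4=65  T5=44  T6=69  T7=18
Turnaround(T2) = completion − arrival = 41 − 0 = 41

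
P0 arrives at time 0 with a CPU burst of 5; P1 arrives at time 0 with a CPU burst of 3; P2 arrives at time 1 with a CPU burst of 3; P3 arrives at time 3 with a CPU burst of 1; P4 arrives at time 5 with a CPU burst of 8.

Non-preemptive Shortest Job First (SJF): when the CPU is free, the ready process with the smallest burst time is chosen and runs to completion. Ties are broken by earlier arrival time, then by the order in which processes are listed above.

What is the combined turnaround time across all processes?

37

Timeline: | P1 0-3 | P3 3-4 | P2 4-7 | P0 7-12 | P4 12-20 |
Completion: P0=12  P1=3  P2=7  P3=4  P4=20
Turnaround (C−A): P0=12  P1=3  P2=6  P3=1  P4=15
Turnaround = completion − arrival: P0=12, P1=3, P2=6, P3=1, P4=15
Total turnaround = 12 + 3 + 6 + 1 + 15 = 37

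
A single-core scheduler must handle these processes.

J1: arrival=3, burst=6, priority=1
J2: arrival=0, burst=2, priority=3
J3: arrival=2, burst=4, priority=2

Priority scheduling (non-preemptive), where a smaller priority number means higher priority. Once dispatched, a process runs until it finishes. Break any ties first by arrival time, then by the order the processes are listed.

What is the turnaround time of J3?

4

Gantt: | J2 0-2 | J3 2-6 | J1 6-12 |
Completion: J1=12  J2=2  J3=6
Turnaround(J3) = completion − arrival = 6 − 2 = 4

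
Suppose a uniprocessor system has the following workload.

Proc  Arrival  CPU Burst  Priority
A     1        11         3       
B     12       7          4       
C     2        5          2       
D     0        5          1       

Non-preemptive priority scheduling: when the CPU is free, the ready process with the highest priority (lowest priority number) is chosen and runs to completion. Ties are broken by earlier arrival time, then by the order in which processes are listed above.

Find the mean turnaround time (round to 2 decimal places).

12.25

Timeline: | D 0-5 | C 5-10 | A 10-21 | B 21-28 |
Completion: A=21  B=28  C=10  D=5
Turnaround times: A=20, B=16, C=8, D=5
Average turnaround = (20+16+8+5) / 4 = 49/4 = 12.25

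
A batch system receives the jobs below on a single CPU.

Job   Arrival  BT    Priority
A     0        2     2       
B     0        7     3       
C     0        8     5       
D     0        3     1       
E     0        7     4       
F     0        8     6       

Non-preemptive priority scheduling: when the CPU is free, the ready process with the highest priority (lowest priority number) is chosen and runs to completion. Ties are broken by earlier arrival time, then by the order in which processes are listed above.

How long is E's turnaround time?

19

Timeline: | D 0-3 | A 3-5 | B 5-12 | E 12-19 | C 19-27 | F 27-35 |
Completion: A=5  B=12  C=27  D=3  E=19  F=35
Turnaround (C−A): A=5  B=12  C=27  D=3  E=19  F=35
Turnaround(E) = completion − arrival = 19 − 0 = 19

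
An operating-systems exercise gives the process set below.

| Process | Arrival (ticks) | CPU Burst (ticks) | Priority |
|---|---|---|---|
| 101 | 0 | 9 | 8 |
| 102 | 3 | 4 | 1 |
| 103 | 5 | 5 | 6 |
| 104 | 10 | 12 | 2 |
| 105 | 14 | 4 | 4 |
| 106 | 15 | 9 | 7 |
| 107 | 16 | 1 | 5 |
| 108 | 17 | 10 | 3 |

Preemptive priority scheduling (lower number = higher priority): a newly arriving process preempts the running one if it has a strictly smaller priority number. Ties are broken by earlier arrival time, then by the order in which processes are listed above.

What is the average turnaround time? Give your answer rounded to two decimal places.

24.38

Gantt: | 101 0-3 | 102 3-7 | 103 7-10 | 104 10-22 | 108 22-32 | 105 32-36 | 107 36-37 | 103 37-39 | 106 39-48 | 101 48-54 |
Completion: 101=54  102=7  103=39  104=22  105=36  106=48  107=37  108=32
Turnaround times: 101=54, 102=4, 103=34, 104=12, 105=22, 106=33, 107=21, 108=15
Average turnaround = (54+4+34+12+22+33+21+15) / 8 = 195/8 = 24.38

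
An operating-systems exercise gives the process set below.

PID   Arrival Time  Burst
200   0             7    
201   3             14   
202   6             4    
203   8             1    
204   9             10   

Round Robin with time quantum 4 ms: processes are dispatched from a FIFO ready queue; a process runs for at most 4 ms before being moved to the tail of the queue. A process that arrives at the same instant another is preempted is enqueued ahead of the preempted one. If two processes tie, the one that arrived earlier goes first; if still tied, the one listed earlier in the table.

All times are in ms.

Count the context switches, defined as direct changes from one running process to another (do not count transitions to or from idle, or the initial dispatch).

10

Gantt: | 200 0-4 | 201 4-8 | 200 8-11 | 202 11-15 | 203 15-16 | 201 16-20 | 204 20-24 | 201 24-28 | 204 28-32 | 201 32-34 | 204 34-36 |
Completion: 200=11  201=34  202=15  203=16  204=36
Turnaround (C−A): 200=11  201=31  202=9  203=8  204=27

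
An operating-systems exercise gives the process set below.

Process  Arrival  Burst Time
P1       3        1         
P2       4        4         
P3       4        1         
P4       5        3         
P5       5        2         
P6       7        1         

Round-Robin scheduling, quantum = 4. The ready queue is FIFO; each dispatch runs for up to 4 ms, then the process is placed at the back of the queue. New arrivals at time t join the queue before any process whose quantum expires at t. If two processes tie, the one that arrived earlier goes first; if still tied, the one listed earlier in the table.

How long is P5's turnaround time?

9

Timeline: | idle 0-3 | P1 3-4 | P2 4-8 | P3 8-9 | P4 9-12 | P5 12-14 | P6 14-15 |
Completion: P1=4  P2=8  P3=9  P4=12  P5=14  P6=15
Turnaround (C−A): P1=1  P2=4  P3=5  P4=7  P5=9  P6=8
Turnaround(P5) = completion − arrival = 14 − 5 = 9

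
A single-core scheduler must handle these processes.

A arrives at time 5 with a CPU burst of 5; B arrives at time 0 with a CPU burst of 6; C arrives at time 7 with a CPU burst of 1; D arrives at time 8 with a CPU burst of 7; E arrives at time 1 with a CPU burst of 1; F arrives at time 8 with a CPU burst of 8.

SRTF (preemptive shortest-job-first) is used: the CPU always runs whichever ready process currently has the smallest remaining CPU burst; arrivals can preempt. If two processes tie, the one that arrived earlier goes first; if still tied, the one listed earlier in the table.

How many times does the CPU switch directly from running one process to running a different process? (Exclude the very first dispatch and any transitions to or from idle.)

6

Schedule: | B 0-1 | E 1-2 | B 2-7 | C 7-8 | A 8-13 | D 13-20 | F 20-28 |
Completion: A=13  B=7  C=8  D=20  E=2  F=28
Turnaround (C−A): A=8  B=7  C=1  D=12  E=1  F=20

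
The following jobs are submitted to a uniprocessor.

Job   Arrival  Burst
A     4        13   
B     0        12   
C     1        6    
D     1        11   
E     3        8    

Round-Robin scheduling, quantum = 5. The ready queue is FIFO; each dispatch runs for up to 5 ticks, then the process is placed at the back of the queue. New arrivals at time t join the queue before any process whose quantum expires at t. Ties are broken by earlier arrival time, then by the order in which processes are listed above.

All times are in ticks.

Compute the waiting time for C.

Timeline: | B 0-5 | C 5-10 | D 10-15 | E 15-20 | A 20-25 | B 25-30 | C 30-31 | D 31-36 | E 36-39 | A 39-44 | B 44-46 | D 46-47 | A 47-50 |
Completion: A=50  B=46  C=31  D=47  E=39
Waiting(C) = turnaround − burst = 30 − 6 = 24

24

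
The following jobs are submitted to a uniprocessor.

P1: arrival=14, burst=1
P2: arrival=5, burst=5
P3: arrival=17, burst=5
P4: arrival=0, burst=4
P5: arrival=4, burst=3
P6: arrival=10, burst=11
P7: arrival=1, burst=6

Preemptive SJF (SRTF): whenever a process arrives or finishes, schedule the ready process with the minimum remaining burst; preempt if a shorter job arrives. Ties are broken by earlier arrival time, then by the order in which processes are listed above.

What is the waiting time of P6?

14

Gantt: | P4 0-4 | P5 4-7 | P2 7-12 | P7 12-14 | P1 14-15 | P7 15-19 | P3 19-24 | P6 24-35 |
Completion: P1=15  P2=12  P3=24  P4=4  P5=7  P6=35  P7=19
Turnaround (C−A): P1=1  P2=7  P3=7  P4=4  P5=3  P6=25  P7=18
Waiting(P6) = turnaround − burst = 25 − 11 = 14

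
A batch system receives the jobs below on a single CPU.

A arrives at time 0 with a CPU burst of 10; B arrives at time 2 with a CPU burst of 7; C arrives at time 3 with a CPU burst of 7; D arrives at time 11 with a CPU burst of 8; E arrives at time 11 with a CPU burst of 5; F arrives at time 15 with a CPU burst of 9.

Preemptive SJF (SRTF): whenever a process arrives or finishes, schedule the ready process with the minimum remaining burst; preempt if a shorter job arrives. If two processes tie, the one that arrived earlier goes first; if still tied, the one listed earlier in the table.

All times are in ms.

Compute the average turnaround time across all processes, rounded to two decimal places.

19.33

Gantt: | A 0-2 | B 2-9 | C 9-16 | E 16-21 | A 21-29 | D 29-37 | F 37-46 |
Completion: A=29  B=9  C=16  D=37  E=21  F=46
Turnaround times: A=29, B=7, C=13, D=26, E=10, F=31
Average turnaround = (29+7+13+26+10+31) / 6 = 116/6 = 19.33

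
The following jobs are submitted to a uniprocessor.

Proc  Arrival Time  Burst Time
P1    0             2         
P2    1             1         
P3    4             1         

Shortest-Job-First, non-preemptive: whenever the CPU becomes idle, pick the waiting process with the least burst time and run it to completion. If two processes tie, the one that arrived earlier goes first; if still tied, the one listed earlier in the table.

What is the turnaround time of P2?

2

Gantt: | P1 0-2 | P2 2-3 | idle 3-4 | P3 4-5 |
Completion: P1=2  P2=3  P3=5
Turnaround(P2) = completion − arrival = 3 − 1 = 2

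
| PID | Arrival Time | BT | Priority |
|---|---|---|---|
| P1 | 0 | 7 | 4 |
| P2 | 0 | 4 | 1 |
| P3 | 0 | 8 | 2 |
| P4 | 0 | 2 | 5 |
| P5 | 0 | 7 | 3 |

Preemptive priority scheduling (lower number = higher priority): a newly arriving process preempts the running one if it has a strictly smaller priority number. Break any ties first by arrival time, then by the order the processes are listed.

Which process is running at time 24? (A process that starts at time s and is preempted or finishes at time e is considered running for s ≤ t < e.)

Timeline: | P2 0-4 | P3 4-12 | P5 12-19 | P1 19-26 | P4 26-28 |
Completion: P1=26  P2=4  P3=12  P4=28  P5=19
Turnaround (C−A): P1=26  P2=4  P3=12  P4=28  P5=19

P1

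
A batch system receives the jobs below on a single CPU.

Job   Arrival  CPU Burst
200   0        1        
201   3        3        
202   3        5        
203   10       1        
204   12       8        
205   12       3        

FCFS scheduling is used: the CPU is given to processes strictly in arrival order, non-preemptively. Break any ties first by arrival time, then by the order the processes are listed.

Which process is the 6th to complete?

Timeline: | 200 0-1 | idle 1-3 | 201 3-6 | 202 6-11 | 203 11-12 | 204 12-20 | 205 20-23 |
Completion: 200=1  201=6  202=11  203=12  204=20  205=23
Turnaround (C−A): 200=1  201=3  202=8  203=2  204=8  205=11
Finish order: 200 → 201 → 202 → 203 → 204 → 205

205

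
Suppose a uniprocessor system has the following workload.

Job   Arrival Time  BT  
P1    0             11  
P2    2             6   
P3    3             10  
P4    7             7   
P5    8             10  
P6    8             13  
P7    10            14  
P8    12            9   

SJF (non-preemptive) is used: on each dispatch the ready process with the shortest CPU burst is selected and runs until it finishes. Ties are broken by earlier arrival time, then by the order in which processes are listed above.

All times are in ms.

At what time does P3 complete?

43

Timeline: | P1 0-11 | P2 11-17 | P4 17-24 | P8 24-33 | P3 33-43 | P5 43-53 | P6 53-66 | P7 66-80 |
Completion: P1=11  P2=17  P3=43  P4=24  P5=53  P6=66  P7=80  P8=33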